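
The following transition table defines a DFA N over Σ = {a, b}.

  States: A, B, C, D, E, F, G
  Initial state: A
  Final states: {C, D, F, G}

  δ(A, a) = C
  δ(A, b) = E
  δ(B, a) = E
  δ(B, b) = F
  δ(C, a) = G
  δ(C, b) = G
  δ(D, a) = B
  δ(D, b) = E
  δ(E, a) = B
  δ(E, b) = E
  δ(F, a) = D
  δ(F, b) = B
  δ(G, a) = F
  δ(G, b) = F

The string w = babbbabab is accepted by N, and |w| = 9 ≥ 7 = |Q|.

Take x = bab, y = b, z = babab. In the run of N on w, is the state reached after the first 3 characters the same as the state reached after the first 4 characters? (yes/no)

Run of N on the first 4 characters of w = b a b b:
  step 0: A  (start)
  step 1: E  (read b: A→E)
  step 2: B  (read a: E→B)
  step 3: F  (read b: B→F)
  step 4: B  (read b: F→B)

After x (step 3): F. After xy (step 4): B.
They differ (F ≠ B), so y is not a cycle from the state after x; this split is not the one the pumping-lemma construction produces, and pumping y need not keep the string in L(N).

no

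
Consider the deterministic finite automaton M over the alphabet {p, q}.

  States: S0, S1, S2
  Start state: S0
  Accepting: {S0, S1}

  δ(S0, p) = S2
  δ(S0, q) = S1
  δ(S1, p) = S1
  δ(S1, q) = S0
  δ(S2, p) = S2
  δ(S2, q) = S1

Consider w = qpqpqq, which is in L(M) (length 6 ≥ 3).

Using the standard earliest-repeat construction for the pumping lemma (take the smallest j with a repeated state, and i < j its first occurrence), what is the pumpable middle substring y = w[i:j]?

State sequence: S0 -q-> S1 -p-> S1 -q-> S0 -p-> S2 -q-> S1 -q-> S0
First repeat at step 2: S1 was already visited.

So i = 1, j = 2, giving x = w[0:1] = q, y = w[1:2] = p, z = w[2:6] = qpqq.
Check: |xy| = 2 ≤ 3 and |y| = 1 ≥ 1. Reading y takes M from S1 back to S1, so every xyⁱz is accepted.
The DFA has 3 states, so the proof of the pumping lemma guarantees a repeated state among the first 3+1 visited; the segment between the two visits is the pumpable y.

p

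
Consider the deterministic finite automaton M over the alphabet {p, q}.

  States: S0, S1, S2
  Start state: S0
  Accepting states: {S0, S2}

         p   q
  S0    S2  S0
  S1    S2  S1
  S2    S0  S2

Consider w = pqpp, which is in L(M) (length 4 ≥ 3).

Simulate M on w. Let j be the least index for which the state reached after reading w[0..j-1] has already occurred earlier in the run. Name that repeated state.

S2

Run of M on w = p q p p:
  step 0: S0  (start)
  step 1: S2  (read p: S0→S2)
  step 2: S2  (read q: S2→S2)   ← first repeat (S2 seen earlier)
  step 3: S0  (read p: S2→S0)
  step 4: S2  (read p: S0→S2)

The earliest repeat is at step j = 2: M is in S2, which it already visited at step i = 1.
With |Q| = 3, pigeonhole forces a state repeat no later than step 3; the substring read between the first and second visits to that state can be pumped.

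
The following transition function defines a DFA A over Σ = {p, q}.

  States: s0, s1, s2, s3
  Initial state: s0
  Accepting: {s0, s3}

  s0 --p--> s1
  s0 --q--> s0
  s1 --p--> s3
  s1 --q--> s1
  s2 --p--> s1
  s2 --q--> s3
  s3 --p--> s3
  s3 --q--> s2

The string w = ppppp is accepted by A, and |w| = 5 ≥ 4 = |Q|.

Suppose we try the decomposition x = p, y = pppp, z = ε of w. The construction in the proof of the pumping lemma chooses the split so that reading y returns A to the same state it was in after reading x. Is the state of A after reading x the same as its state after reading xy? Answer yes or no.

Run of A on the first 5 characters of w = p p p p p:
  step 0: s0  (start)
  step 1: s1  (read p: s0→s1)
  step 2: s3  (read p: s1→s3)
  step 3: s3  (read p: s3→s3)
  step 4: s3  (read p: s3→s3)
  step 5: s3  (read p: s3→s3)

After x (step 1): s1. After xy (step 5): s3.
They differ (s1 ≠ s3), so y is not a cycle from the state after x; this split is not the one the pumping-lemma construction produces, and pumping y need not keep the string in L(A).

no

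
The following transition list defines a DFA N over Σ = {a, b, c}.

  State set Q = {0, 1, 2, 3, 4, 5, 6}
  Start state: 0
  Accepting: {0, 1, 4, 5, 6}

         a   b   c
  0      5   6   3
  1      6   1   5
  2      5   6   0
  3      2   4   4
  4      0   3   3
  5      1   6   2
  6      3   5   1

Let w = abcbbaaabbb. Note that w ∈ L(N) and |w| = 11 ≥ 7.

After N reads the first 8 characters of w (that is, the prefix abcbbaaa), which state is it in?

2

Run of N on the first 8 characters of w = a b c b b a a a:
  step 0: 0  (start)
  step 1: 5  (read a: 0→5)
  step 2: 6  (read b: 5→6)
  step 3: 1  (read c: 6→1)
  step 4: 1  (read b: 1→1)
  step 5: 1  (read b: 1→1)
  step 6: 6  (read a: 1→6)
  step 7: 3  (read a: 6→3)
  step 8: 2  (read a: 3→2)

After reading 8 characters, N is in state 2.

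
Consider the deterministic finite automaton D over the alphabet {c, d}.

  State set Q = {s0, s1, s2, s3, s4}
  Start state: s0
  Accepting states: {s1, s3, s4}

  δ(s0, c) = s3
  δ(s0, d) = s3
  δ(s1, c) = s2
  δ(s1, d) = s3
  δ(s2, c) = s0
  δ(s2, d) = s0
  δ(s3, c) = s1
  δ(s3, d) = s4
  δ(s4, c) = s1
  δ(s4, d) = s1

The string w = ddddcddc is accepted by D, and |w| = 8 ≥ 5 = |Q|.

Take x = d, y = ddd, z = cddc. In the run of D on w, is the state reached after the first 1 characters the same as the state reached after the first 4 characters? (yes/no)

yes

Run of D on the first 4 characters of w = d d d d:
  step 0: s0  (start)
  step 1: s3  (read d: s0→s3)
  step 2: s4  (read d: s3→s4)
  step 3: s1  (read d: s4→s1)
  step 4: s3  (read d: s1→s3)

After x (step 1): s3. After xy (step 4): s3.
They match, so y = ddd drives D around a cycle from s3 back to itself; pumping y any number of times keeps D in s3 before reading z, and xyⁱz ∈ L(D) for every i ≥ 0.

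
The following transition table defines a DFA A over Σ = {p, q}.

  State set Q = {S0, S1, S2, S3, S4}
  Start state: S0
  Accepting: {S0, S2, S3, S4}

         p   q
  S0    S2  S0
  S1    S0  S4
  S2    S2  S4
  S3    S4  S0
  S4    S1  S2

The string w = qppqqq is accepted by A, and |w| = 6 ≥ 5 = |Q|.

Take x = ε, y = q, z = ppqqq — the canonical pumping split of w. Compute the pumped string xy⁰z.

ppqqq

xy⁰z = xz = ε·ppqqq = ppqqq.
Reading y = q takes A from S0 back to S0, so after x the machine is still in S0, and z then leads to the accepting state S4. Hence ppqqq ∈ L(A).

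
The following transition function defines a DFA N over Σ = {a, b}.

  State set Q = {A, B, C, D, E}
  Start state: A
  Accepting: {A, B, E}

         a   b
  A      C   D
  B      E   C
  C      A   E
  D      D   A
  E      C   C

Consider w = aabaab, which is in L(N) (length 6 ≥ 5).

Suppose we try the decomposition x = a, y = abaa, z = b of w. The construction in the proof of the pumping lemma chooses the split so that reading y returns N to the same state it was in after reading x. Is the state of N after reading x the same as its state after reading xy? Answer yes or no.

no

Run of N on the first 5 characters of w = a a b a a:
  step 0: A  (start)
  step 1: C  (read a: A→C)
  step 2: A  (read a: C→A)
  step 3: D  (read b: A→D)
  step 4: D  (read a: D→D)
  step 5: D  (read a: D→D)

After x (step 1): C. After xy (step 5): D.
They differ (C ≠ D), so y is not a cycle from the state after x; this split is not the one the pumping-lemma construction produces, and pumping y need not keep the string in L(N).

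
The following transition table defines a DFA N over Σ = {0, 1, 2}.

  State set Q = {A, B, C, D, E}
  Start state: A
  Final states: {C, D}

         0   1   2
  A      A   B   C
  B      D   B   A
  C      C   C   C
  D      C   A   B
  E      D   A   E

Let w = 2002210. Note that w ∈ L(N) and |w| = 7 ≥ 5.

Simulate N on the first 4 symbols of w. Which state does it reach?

C

Run of N on the first 4 characters of w = 2 0 0 2:
  step 0: A  (start)
  step 1: C  (read 2: A→C)
  step 2: C  (read 0: C→C)
  step 3: C  (read 0: C→C)
  step 4: C  (read 2: C→C)

After reading 4 characters, N is in state C.
(This kind of state-tracing is the core of the pumping-lemma construction: with 5 states, pigeonhole forces a repeat within the first 5 steps.)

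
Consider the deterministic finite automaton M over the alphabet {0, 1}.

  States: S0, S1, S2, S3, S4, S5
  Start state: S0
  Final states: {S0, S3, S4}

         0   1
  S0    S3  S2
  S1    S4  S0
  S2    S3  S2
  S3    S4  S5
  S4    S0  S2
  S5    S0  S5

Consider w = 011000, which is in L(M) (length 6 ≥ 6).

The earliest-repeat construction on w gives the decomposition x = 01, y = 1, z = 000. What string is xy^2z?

xy^2z = 01·1·1·000 = 0111000.
Reading y = 1 takes M from S5 back to S5, so after x·y·y the machine is still in S5, and z then leads to the accepting state S4. Hence 0111000 ∈ L(M).

0111000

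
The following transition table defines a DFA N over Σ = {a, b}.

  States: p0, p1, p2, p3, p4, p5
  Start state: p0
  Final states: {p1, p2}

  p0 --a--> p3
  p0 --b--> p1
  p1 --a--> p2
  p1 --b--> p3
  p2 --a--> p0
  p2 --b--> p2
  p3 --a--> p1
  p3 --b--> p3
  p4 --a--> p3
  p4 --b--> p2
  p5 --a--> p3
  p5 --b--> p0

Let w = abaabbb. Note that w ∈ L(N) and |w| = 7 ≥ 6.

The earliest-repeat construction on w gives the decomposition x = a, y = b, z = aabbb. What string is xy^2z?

xy^2z = a·b·b·aabbb = abbaabbb.
Reading y = b takes N from p3 back to p3, so after x·y·y the machine is still in p3, and z then leads to the accepting state p2. Hence abbaabbb ∈ L(N).

abbaabbb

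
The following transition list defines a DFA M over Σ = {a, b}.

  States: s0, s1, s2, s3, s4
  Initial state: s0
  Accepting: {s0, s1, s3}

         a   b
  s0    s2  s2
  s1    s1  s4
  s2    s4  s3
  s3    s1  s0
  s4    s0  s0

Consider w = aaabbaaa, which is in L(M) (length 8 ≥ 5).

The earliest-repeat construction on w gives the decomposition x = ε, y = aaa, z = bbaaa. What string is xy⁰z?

bbaaa

xy⁰z = xz = ε·bbaaa = bbaaa.
Reading y = aaa takes M from s0 back to s0, so after x the machine is still in s0, and z then leads to the accepting state s1. Hence bbaaa ∈ L(M).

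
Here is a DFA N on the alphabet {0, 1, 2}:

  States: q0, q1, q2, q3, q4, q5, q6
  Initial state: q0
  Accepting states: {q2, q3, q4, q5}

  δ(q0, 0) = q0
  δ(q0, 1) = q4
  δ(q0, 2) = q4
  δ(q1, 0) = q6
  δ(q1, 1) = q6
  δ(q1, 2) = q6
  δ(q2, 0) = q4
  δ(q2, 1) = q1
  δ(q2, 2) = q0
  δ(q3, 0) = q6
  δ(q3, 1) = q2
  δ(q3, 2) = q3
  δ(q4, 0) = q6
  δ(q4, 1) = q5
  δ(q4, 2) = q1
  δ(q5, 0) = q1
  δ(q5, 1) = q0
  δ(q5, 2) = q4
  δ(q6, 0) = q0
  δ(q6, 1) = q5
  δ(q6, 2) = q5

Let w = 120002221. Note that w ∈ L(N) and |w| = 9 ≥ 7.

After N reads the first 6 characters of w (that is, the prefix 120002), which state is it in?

State sequence: q0 -1-> q4 -2-> q1 -0-> q6 -0-> q0 -0-> q0 -2-> q4

After reading 6 characters, N is in state q4.

q4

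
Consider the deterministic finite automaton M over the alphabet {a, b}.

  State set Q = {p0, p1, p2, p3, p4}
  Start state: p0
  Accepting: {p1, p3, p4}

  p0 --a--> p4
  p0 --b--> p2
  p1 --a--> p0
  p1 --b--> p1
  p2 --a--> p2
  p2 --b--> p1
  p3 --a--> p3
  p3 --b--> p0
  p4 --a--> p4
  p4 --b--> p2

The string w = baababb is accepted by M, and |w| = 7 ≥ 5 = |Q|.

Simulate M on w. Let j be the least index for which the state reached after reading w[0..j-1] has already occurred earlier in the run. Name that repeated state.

p2

Run of M on w = b a a b a b b:
  step 0: p0  (start)
  step 1: p2  (read b: p0→p2)
  step 2: p2  (read a: p2→p2)   ← first repeat (p2 seen earlier)
  step 3: p2  (read a: p2→p2)
  step 4: p1  (read b: p2→p1)
  step 5: p0  (read a: p1→p0)
  step 6: p2  (read b: p0→p2)
  step 7: p1  (read b: p2→p1)

The earliest repeat is at step j = 2: M is in p2, which it already visited at step i = 1.
Pumping length from the standard proof: p = 5 (the number of states). The repeated state found above gives |xy| = j ≤ 5 and |y| = j − i ≥ 1.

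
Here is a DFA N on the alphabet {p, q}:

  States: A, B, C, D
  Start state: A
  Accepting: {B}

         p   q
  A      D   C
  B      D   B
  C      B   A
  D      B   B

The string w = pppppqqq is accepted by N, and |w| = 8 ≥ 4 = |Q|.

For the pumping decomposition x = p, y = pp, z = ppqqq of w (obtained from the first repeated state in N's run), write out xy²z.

pppppppqqq

xy^2z = p·pp·pp·ppqqq = pppppppqqq.
Reading y = pp takes N from D back to D, so after x·y·y the machine is still in D, and z then leads to the accepting state B. Hence pppppppqqq ∈ L(N).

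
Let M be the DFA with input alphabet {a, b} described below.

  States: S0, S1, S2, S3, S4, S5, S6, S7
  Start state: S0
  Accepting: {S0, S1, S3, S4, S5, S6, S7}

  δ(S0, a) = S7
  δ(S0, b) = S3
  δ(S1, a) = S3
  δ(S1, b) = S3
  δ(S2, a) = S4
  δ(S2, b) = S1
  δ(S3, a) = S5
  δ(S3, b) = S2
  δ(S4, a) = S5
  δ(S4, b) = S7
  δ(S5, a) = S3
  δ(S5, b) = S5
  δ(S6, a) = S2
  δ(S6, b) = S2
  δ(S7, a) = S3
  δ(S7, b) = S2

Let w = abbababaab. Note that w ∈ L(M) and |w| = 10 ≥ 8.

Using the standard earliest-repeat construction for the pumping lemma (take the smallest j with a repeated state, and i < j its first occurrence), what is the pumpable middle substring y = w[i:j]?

bab

Run of M on w = a b b a b a b a a b:
  step 0: S0  (start)
  step 1: S7  (read a: S0→S7)
  step 2: S2  (read b: S7→S2)
  step 3: S1  (read b: S2→S1)
  step 4: S3  (read a: S1→S3)
  step 5: S2  (read b: S3→S2)   ← first repeat (S2 seen earlier)
  step 6: S4  (read a: S2→S4)
  step 7: S7  (read b: S4→S7)
  step 8: S3  (read a: S7→S3)
  step 9: S5  (read a: S3→S5)
  step 10: S5  (read b: S5→S5)

So i = 2, j = 5, giving x = w[0:2] = ab, y = w[2:5] = bab, z = w[5:10] = abaab.
Check: |xy| = 5 ≤ 8 and |y| = 3 ≥ 1. Reading y takes M from S2 back to S2, so every xyⁱz is accepted.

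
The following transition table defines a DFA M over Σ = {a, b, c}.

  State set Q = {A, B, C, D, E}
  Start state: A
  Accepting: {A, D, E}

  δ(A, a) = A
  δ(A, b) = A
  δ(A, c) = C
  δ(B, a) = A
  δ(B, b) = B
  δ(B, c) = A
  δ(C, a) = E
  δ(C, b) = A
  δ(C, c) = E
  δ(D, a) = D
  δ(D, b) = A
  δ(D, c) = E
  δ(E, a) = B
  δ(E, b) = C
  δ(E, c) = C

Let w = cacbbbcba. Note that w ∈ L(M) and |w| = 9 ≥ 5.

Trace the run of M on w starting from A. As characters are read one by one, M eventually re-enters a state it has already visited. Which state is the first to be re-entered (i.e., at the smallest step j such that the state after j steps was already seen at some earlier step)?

C

Run of M on w = c a c b b b c b a:
  step 0: A  (start)
  step 1: C  (read c: A→C)
  step 2: E  (read a: C→E)
  step 3: C  (read c: E→C)   ← first repeat (C seen earlier)
  step 4: A  (read b: C→A)
  step 5: A  (read b: A→A)
  step 6: A  (read b: A→A)
  step 7: C  (read c: A→C)
  step 8: A  (read b: C→A)
  step 9: A  (read a: A→A)

The earliest repeat is at step j = 3: M is in C, which it already visited at step i = 1.
Pumping length from the standard proof: p = 5 (the number of states). The repeated state found above gives |xy| = j ≤ 5 and |y| = j − i ≥ 1.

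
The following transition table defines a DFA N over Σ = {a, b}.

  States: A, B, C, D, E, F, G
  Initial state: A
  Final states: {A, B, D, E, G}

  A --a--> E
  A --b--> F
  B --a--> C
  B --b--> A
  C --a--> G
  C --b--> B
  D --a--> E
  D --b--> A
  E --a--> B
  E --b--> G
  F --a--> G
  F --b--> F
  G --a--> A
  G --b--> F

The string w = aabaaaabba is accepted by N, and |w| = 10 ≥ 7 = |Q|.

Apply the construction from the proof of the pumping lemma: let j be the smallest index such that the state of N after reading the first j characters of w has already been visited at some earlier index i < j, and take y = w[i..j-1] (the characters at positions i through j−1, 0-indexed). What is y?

Run of N on w = a a b a a a a b b a:
  step 0: A  (start)
  step 1: E  (read a: A→E)
  step 2: B  (read a: E→B)
  step 3: A  (read b: B→A)   ← first repeat (A seen earlier)
  step 4: E  (read a: A→E)
  step 5: B  (read a: E→B)
  step 6: C  (read a: B→C)
  step 7: G  (read a: C→G)
  step 8: F  (read b: G→F)
  step 9: F  (read b: F→F)
  step 10: G  (read a: F→G)

So i = 0, j = 3, giving x = w[0:0] = ε, y = w[0:3] = aab, z = w[3:10] = aaaabba.
Check: |xy| = 3 ≤ 7 and |y| = 3 ≥ 1. Reading y takes N from A back to A, so every xyⁱz is accepted.
Pumping length from the standard proof: p = 7 (the number of states). The repeated state found above gives |xy| = j ≤ 7 and |y| = j − i ≥ 1.

aab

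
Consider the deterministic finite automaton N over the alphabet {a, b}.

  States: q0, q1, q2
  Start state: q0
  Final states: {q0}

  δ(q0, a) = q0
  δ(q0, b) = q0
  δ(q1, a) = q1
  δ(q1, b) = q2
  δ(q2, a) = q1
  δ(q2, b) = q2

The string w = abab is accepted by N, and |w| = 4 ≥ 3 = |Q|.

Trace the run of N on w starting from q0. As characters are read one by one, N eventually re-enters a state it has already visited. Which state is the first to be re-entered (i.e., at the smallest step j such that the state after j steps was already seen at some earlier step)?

State sequence: q0 -a-> q0 -b-> q0 -a-> q0 -b-> q0
First repeat at step 1: q0 was already visited.

The earliest repeat is at step j = 1: N is in q0, which it already visited at step i = 0.
Since N has 3 states, any run of length ≥ 3 visits 3+1 states, so by pigeonhole some state repeats within the first 3 steps — that repeat gives the pumpable loop.

q0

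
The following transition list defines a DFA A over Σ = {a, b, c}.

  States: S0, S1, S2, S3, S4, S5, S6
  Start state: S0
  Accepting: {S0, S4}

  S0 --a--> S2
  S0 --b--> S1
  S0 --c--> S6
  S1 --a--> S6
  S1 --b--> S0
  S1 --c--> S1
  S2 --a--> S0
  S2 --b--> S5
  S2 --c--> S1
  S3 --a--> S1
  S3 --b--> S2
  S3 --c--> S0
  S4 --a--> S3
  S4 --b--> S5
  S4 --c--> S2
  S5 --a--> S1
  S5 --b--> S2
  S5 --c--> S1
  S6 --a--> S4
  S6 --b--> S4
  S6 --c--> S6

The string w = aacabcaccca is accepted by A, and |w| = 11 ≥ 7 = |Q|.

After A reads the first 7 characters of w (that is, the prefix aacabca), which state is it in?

State sequence: S0 -a-> S2 -a-> S0 -c-> S6 -a-> S4 -b-> S5 -c-> S1 -a-> S6

After reading 7 characters, A is in state S6.

S6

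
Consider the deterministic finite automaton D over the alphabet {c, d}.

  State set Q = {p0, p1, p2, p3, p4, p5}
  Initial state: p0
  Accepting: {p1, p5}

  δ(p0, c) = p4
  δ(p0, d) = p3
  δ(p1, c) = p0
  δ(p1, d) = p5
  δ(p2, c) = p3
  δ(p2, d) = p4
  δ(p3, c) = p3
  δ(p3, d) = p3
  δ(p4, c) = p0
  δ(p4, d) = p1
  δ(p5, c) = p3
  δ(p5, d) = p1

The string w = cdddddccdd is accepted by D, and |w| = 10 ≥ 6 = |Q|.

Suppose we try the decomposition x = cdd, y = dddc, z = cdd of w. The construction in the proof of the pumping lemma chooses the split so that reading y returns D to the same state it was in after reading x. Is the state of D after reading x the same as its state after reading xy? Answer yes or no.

Run of D on the first 7 characters of w = c d d d d d c:
  step 0: p0  (start)
  step 1: p4  (read c: p0→p4)
  step 2: p1  (read d: p4→p1)
  step 3: p5  (read d: p1→p5)
  step 4: p1  (read d: p5→p1)
  step 5: p5  (read d: p1→p5)
  step 6: p1  (read d: p5→p1)
  step 7: p0  (read c: p1→p0)

After x (step 3): p5. After xy (step 7): p0.
They differ (p5 ≠ p0), so y is not a cycle from the state after x; this split is not the one the pumping-lemma construction produces, and pumping y need not keep the string in L(D).

no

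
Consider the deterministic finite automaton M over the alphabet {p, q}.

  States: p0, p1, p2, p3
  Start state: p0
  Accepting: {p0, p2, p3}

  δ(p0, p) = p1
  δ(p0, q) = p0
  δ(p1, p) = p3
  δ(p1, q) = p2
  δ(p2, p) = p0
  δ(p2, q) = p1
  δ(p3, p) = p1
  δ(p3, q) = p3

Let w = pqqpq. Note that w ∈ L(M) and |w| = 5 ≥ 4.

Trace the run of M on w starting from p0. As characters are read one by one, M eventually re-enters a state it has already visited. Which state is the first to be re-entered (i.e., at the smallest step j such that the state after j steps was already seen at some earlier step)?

Run of M on w = p q q p q:
  step 0: p0  (start)
  step 1: p1  (read p: p0→p1)
  step 2: p2  (read q: p1→p2)
  step 3: p1  (read q: p2→p1)   ← first repeat (p1 seen earlier)
  step 4: p3  (read p: p1→p3)
  step 5: p3  (read q: p3→p3)

The earliest repeat is at step j = 3: M is in p1, which it already visited at step i = 1.
Since M has 4 states, any run of length ≥ 4 visits 4+1 states, so by pigeonhole some state repeats within the first 4 steps — that repeat gives the pumpable loop.

p1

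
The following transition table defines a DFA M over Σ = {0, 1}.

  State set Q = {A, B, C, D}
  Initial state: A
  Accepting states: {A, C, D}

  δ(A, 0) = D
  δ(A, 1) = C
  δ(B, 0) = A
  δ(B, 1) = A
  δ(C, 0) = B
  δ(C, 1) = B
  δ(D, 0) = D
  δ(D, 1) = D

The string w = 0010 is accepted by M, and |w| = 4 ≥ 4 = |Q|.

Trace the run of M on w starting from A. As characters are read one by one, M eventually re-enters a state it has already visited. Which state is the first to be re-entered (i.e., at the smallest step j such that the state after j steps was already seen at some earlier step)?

D

Run of M on w = 0 0 1 0:
  step 0: A  (start)
  step 1: D  (read 0: A→D)
  step 2: D  (read 0: D→D)   ← first repeat (D seen earlier)
  step 3: D  (read 1: D→D)
  step 4: D  (read 0: D→D)

The earliest repeat is at step j = 2: M is in D, which it already visited at step i = 1.
Since M has 4 states, any run of length ≥ 4 visits 4+1 states, so by pigeonhole some state repeats within the first 4 steps — that repeat gives the pumpable loop.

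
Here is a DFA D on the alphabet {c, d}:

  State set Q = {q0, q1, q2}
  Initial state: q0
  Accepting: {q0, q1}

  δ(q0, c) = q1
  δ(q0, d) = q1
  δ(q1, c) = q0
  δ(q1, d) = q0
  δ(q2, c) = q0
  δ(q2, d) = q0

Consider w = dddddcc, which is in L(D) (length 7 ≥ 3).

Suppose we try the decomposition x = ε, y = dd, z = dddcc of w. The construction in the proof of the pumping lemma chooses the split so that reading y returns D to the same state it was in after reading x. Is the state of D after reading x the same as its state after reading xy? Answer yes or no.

yes

State sequence: q0 -d-> q1 -d-> q0

After x (step 0): q0. After xy (step 2): q0.
They match, so y = dd drives D around a cycle from q0 back to itself; pumping y any number of times keeps D in q0 before reading z, and xyⁱz ∈ L(D) for every i ≥ 0.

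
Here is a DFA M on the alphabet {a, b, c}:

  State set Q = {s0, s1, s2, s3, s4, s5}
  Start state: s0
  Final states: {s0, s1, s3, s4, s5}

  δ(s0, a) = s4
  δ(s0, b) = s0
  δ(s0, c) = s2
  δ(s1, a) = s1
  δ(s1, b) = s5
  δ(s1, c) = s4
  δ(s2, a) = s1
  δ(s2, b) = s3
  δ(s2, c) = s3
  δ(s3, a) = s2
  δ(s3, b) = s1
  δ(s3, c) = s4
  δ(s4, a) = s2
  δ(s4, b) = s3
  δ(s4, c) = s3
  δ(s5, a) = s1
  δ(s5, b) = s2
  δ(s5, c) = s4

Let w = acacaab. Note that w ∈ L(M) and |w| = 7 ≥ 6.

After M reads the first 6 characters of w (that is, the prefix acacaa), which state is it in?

State sequence: s0 -a-> s4 -c-> s3 -a-> s2 -c-> s3 -a-> s2 -a-> s1

After reading 6 characters, M is in state s1.
(This kind of state-tracing is the core of the pumping-lemma construction: with 6 states, pigeonhole forces a repeat within the first 6 steps.)

s1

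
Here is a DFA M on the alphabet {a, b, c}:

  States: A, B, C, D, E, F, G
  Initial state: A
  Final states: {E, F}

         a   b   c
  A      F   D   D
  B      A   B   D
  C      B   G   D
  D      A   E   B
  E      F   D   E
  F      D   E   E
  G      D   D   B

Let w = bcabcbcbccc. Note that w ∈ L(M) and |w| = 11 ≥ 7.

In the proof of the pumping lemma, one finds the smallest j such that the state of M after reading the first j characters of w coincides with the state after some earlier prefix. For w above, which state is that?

State sequence: A -b-> D -c-> B -a-> A -b-> D -c-> B -b-> B -c-> D -b-> E -c-> E -c-> E -c-> E
First repeat at step 3: A was already visited.

The earliest repeat is at step j = 3: M is in A, which it already visited at step i = 0.
The DFA has 7 states, so the proof of the pumping lemma guarantees a repeated state among the first 7+1 visited; the segment between the two visits is the pumpable y.

A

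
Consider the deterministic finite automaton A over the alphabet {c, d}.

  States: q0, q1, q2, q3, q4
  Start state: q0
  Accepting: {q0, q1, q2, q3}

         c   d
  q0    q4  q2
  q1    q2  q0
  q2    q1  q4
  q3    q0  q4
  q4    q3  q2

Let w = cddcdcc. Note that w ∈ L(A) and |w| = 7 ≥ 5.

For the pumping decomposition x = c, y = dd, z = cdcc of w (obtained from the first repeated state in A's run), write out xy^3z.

xy^3z = c·dd·dd·dd·cdcc = cddddddcdcc.
Reading y = dd takes A from q4 back to q4, so after x·y·y·y the machine is still in q4, and z then leads to the accepting state q0. Hence cddddddcdcc ∈ L(A).

cddddddcdcc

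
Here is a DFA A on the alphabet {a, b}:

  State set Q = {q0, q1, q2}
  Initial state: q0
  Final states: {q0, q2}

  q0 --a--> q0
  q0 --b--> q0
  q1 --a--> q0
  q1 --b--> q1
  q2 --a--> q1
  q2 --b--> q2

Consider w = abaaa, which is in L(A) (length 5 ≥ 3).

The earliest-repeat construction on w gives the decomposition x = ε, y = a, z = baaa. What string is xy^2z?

aabaaa

xy^2z = ε·a·a·baaa = aabaaa.
Reading y = a takes A from q0 back to q0, so after x·y·y the machine is still in q0, and z then leads to the accepting state q0. Hence aabaaa ∈ L(A).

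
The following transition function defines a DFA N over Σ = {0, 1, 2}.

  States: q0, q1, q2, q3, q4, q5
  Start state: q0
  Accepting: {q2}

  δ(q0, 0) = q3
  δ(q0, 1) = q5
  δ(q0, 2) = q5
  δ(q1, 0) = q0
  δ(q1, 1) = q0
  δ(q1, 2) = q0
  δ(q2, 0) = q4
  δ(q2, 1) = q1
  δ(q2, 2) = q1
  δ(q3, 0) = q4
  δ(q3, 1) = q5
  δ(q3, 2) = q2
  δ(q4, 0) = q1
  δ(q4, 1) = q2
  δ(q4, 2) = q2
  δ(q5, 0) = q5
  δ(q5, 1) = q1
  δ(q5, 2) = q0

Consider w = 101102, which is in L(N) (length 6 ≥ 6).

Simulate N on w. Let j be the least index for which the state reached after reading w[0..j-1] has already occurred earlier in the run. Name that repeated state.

Run of N on w = 1 0 1 1 0 2:
  step 0: q0  (start)
  step 1: q5  (read 1: q0→q5)
  step 2: q5  (read 0: q5→q5)   ← first repeat (q5 seen earlier)
  step 3: q1  (read 1: q5→q1)
  step 4: q0  (read 1: q1→q0)
  step 5: q3  (read 0: q0→q3)
  step 6: q2  (read 2: q3→q2)

The earliest repeat is at step j = 2: N is in q5, which it already visited at step i = 1.
The DFA has 6 states, so the proof of the pumping lemma guarantees a repeated state among the first 6+1 visited; the segment between the two visits is the pumpable y.

q5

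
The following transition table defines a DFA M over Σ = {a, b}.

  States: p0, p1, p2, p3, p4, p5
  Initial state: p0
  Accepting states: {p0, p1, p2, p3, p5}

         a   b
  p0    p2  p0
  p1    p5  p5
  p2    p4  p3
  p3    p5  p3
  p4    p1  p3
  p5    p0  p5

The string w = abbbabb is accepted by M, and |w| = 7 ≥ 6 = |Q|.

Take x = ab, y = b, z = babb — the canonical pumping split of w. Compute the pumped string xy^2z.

abbbbabb

xy^2z = ab·b·b·babb = abbbbabb.
Reading y = b takes M from p3 back to p3, so after x·y·y the machine is still in p3, and z then leads to the accepting state p5. Hence abbbbabb ∈ L(M).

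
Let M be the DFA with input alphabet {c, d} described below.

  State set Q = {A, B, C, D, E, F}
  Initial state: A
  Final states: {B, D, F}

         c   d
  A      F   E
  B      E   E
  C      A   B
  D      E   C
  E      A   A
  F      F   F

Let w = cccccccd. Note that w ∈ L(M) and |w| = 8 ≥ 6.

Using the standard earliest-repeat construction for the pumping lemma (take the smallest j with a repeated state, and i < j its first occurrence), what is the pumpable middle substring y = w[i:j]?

c

Run of M on w = c c c c c c c d:
  step 0: A  (start)
  step 1: F  (read c: A→F)
  step 2: F  (read c: F→F)   ← first repeat (F seen earlier)
  step 3: F  (read c: F→F)
  step 4: F  (read c: F→F)
  step 5: F  (read c: F→F)
  step 6: F  (read c: F→F)
  step 7: F  (read c: F→F)
  step 8: F  (read d: F→F)

So i = 1, j = 2, giving x = w[0:1] = c, y = w[1:2] = c, z = w[2:8] = cccccd.
Check: |xy| = 2 ≤ 6 and |y| = 1 ≥ 1. Reading y takes M from F back to F, so every xyⁱz is accepted.
With |Q| = 6, pigeonhole forces a state repeat no later than step 6; the substring read between the first and second visits to that state can be pumped.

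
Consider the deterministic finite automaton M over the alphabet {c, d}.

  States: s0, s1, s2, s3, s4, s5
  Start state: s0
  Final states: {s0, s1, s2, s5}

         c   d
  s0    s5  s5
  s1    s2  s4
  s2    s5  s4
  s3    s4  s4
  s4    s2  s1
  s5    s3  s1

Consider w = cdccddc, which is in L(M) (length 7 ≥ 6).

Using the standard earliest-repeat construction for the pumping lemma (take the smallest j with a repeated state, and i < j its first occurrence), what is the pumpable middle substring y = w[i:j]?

dcc

State sequence: s0 -c-> s5 -d-> s1 -c-> s2 -c-> s5 -d-> s1 -d-> s4 -c-> s2
First repeat at step 4: s5 was already visited.

So i = 1, j = 4, giving x = w[0:1] = c, y = w[1:4] = dcc, z = w[4:7] = ddc.
Check: |xy| = 4 ≤ 6 and |y| = 3 ≥ 1. Reading y takes M from s5 back to s5, so every xyⁱz is accepted.
The DFA has 6 states, so the proof of the pumping lemma guarantees a repeated state among the first 6+1 visited; the segment between the two visits is the pumpable y.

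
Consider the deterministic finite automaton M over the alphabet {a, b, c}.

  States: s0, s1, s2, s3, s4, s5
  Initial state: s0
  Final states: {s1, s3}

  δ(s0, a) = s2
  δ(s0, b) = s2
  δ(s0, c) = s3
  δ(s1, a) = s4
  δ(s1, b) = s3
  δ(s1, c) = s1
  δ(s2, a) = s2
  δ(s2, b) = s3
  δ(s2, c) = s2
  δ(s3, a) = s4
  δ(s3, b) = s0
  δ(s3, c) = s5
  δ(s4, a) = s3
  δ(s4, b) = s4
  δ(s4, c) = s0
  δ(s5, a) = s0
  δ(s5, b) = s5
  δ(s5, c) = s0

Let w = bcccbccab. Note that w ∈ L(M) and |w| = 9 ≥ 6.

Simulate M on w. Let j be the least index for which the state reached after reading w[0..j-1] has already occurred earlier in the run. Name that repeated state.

Run of M on w = b c c c b c c a b:
  step 0: s0  (start)
  step 1: s2  (read b: s0→s2)
  step 2: s2  (read c: s2→s2)   ← first repeat (s2 seen earlier)
  step 3: s2  (read c: s2→s2)
  step 4: s2  (read c: s2→s2)
  step 5: s3  (read b: s2→s3)
  step 6: s5  (read c: s3→s5)
  step 7: s0  (read c: s5→s0)
  step 8: s2  (read a: s0→s2)
  step 9: s3  (read b: s2→s3)

The earliest repeat is at step j = 2: M is in s2, which it already visited at step i = 1.
The DFA has 6 states, so the proof of the pumping lemma guarantees a repeated state among the first 6+1 visited; the segment between the two visits is the pumpable y.

s2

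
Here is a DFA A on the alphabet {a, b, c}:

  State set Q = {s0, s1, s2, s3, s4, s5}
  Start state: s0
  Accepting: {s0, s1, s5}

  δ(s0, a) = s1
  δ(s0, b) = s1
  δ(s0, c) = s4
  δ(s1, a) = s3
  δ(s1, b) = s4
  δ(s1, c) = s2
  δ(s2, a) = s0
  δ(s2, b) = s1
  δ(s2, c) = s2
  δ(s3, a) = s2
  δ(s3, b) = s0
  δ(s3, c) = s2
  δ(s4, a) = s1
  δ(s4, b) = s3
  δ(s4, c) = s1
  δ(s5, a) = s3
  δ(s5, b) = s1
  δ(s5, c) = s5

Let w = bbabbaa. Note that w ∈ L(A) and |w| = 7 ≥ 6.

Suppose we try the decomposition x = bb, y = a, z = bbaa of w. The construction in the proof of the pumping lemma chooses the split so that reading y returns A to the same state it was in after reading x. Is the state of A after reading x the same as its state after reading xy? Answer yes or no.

State sequence: s0 -b-> s1 -b-> s4 -a-> s1

After x (step 2): s4. After xy (step 3): s1.
They differ (s4 ≠ s1), so y is not a cycle from the state after x; this split is not the one the pumping-lemma construction produces, and pumping y need not keep the string in L(A).

no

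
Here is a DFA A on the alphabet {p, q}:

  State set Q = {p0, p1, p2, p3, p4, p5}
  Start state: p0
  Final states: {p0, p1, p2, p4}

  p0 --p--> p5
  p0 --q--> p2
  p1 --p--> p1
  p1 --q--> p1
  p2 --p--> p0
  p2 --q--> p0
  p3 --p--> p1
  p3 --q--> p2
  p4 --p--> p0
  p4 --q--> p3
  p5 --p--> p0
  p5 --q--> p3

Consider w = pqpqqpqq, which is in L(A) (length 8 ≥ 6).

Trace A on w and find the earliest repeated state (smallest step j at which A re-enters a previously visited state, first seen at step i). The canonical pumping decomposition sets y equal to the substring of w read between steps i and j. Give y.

Run of A on w = p q p q q p q q:
  step 0: p0  (start)
  step 1: p5  (read p: p0→p5)
  step 2: p3  (read q: p5→p3)
  step 3: p1  (read p: p3→p1)
  step 4: p1  (read q: p1→p1)   ← first repeat (p1 seen earlier)
  step 5: p1  (read q: p1→p1)
  step 6: p1  (read p: p1→p1)
  step 7: p1  (read q: p1→p1)
  step 8: p1  (read q: p1→p1)

So i = 3, j = 4, giving x = w[0:3] = pqp, y = w[3:4] = q, z = w[4:8] = qpqq.
Check: |xy| = 4 ≤ 6 and |y| = 1 ≥ 1. Reading y takes A from p1 back to p1, so every xyⁱz is accepted.
With |Q| = 6, pigeonhole forces a state repeat no later than step 6; the substring read between the first and second visits to that state can be pumped.

q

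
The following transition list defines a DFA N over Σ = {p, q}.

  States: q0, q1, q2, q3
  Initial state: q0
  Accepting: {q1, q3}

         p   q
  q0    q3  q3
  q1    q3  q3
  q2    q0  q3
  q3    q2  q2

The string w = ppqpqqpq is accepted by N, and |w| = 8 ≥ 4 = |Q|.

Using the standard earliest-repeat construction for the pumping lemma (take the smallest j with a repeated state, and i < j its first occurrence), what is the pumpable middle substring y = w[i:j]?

pq

State sequence: q0 -p-> q3 -p-> q2 -q-> q3 -p-> q2 -q-> q3 -q-> q2 -p-> q0 -q-> q3
First repeat at step 3: q3 was already visited.

So i = 1, j = 3, giving x = w[0:1] = p, y = w[1:3] = pq, z = w[3:8] = pqqpq.
Check: |xy| = 3 ≤ 4 and |y| = 2 ≥ 1. Reading y takes N from q3 back to q3, so every xyⁱz is accepted.
The DFA has 4 states, so the proof of the pumping lemma guarantees a repeated state among the first 4+1 visited; the segment between the two visits is the pumpable y.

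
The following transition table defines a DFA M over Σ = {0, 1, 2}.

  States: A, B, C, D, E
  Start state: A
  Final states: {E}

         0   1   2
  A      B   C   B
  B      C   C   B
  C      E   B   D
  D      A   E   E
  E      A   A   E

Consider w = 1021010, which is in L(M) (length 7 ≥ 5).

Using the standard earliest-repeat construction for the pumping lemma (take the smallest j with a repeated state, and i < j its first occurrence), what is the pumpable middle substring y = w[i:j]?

State sequence: A -1-> C -0-> E -2-> E -1-> A -0-> B -1-> C -0-> E
First repeat at step 3: E was already visited.

So i = 2, j = 3, giving x = w[0:2] = 10, y = w[2:3] = 2, z = w[3:7] = 1010.
Check: |xy| = 3 ≤ 5 and |y| = 1 ≥ 1. Reading y takes M from E back to E, so every xyⁱz is accepted.

2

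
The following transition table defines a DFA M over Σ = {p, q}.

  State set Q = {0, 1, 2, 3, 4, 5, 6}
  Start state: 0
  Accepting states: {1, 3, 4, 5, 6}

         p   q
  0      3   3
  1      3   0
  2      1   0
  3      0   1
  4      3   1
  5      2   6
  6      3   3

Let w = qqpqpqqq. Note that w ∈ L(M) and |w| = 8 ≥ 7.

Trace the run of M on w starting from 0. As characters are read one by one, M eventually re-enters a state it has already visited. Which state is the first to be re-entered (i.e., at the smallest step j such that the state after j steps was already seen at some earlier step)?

3

Run of M on w = q q p q p q q q:
  step 0: 0  (start)
  step 1: 3  (read q: 0→3)
  step 2: 1  (read q: 3→1)
  step 3: 3  (read p: 1→3)   ← first repeat (3 seen earlier)
  step 4: 1  (read q: 3→1)
  step 5: 3  (read p: 1→3)
  step 6: 1  (read q: 3→1)
  step 7: 0  (read q: 1→0)
  step 8: 3  (read q: 0→3)

The earliest repeat is at step j = 3: M is in 3, which it already visited at step i = 1.
Since M has 7 states, any run of length ≥ 7 visits 7+1 states, so by pigeonhole some state repeats within the first 7 steps — that repeat gives the pumpable loop.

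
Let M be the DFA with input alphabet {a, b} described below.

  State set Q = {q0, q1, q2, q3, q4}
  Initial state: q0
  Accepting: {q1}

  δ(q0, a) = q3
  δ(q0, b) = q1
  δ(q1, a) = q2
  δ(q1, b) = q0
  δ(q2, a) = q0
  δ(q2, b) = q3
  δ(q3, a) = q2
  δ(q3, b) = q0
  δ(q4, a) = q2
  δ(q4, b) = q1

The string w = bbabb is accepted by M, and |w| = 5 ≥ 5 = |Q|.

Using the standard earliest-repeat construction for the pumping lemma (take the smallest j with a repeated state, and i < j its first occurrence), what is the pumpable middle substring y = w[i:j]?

State sequence: q0 -b-> q1 -b-> q0 -a-> q3 -b-> q0 -b-> q1
First repeat at step 2: q0 was already visited.

So i = 0, j = 2, giving x = w[0:0] = ε, y = w[0:2] = bb, z = w[2:5] = abb.
Check: |xy| = 2 ≤ 5 and |y| = 2 ≥ 1. Reading y takes M from q0 back to q0, so every xyⁱz is accepted.
Since M has 5 states, any run of length ≥ 5 visits 5+1 states, so by pigeonhole some state repeats within the first 5 steps — that repeat gives the pumpable loop.

bb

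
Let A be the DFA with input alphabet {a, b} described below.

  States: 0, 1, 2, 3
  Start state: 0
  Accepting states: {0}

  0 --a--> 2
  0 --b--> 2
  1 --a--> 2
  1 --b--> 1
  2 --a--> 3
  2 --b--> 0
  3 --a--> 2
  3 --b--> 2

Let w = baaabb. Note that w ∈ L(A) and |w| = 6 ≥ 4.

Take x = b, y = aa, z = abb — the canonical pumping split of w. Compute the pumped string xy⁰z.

babb

xy⁰z = xz = b·abb = babb.
Reading y = aa takes A from 2 back to 2, so after x the machine is still in 2, and z then leads to the accepting state 0. Hence babb ∈ L(A).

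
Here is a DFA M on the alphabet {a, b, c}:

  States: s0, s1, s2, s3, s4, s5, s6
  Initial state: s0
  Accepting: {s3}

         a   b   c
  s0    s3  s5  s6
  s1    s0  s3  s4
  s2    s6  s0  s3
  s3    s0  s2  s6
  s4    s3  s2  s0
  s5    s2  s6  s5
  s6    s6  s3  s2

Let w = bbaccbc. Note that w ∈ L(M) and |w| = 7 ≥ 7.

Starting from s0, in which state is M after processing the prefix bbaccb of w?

Run of M on the first 6 characters of w = b b a c c b:
  step 0: s0  (start)
  step 1: s5  (read b: s0→s5)
  step 2: s6  (read b: s5→s6)
  step 3: s6  (read a: s6→s6)
  step 4: s2  (read c: s6→s2)
  step 5: s3  (read c: s2→s3)
  step 6: s2  (read b: s3→s2)

After reading 6 characters, M is in state s2.

s2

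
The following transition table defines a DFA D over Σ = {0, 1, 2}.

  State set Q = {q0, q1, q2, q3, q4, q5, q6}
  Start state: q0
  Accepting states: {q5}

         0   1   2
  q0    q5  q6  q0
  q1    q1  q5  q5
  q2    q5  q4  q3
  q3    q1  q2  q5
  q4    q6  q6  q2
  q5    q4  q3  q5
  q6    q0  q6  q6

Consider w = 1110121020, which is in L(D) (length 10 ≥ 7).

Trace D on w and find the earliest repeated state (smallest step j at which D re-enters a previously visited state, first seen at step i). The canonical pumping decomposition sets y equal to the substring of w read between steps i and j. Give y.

State sequence: q0 -1-> q6 -1-> q6 -1-> q6 -0-> q0 -1-> q6 -2-> q6 -1-> q6 -0-> q0 -2-> q0 -0-> q5
First repeat at step 2: q6 was already visited.

So i = 1, j = 2, giving x = w[0:1] = 1, y = w[1:2] = 1, z = w[2:10] = 10121020.
Check: |xy| = 2 ≤ 7 and |y| = 1 ≥ 1. Reading y takes D from q6 back to q6, so every xyⁱz is accepted.

1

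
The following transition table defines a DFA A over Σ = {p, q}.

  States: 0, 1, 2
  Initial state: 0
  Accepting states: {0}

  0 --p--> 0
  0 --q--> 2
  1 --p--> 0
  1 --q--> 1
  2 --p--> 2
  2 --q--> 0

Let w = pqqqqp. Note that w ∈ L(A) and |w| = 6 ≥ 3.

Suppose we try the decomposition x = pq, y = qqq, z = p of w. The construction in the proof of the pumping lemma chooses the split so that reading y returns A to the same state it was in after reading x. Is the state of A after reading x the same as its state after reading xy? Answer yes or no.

Run of A on the first 5 characters of w = p q q q q:
  step 0: 0  (start)
  step 1: 0  (read p: 0→0)
  step 2: 2  (read q: 0→2)
  step 3: 0  (read q: 2→0)
  step 4: 2  (read q: 0→2)
  step 5: 0  (read q: 2→0)

After x (step 2): 2. After xy (step 5): 0.
They differ (2 ≠ 0), so y is not a cycle from the state after x; this split is not the one the pumping-lemma construction produces, and pumping y need not keep the string in L(A).

no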